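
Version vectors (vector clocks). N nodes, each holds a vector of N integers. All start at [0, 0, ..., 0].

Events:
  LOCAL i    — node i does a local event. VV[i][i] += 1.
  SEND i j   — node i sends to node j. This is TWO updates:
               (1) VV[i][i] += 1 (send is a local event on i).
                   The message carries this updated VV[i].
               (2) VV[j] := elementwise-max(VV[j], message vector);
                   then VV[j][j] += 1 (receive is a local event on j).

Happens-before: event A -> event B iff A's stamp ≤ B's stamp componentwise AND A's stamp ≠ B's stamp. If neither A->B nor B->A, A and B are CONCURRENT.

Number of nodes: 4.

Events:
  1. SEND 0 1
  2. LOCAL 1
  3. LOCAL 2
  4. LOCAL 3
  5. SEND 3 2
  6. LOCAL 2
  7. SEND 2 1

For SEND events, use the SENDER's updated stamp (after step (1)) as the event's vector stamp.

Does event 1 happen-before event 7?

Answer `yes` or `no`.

Initial: VV[0]=[0, 0, 0, 0]
Initial: VV[1]=[0, 0, 0, 0]
Initial: VV[2]=[0, 0, 0, 0]
Initial: VV[3]=[0, 0, 0, 0]
Event 1: SEND 0->1: VV[0][0]++ -> VV[0]=[1, 0, 0, 0], msg_vec=[1, 0, 0, 0]; VV[1]=max(VV[1],msg_vec) then VV[1][1]++ -> VV[1]=[1, 1, 0, 0]
Event 2: LOCAL 1: VV[1][1]++ -> VV[1]=[1, 2, 0, 0]
Event 3: LOCAL 2: VV[2][2]++ -> VV[2]=[0, 0, 1, 0]
Event 4: LOCAL 3: VV[3][3]++ -> VV[3]=[0, 0, 0, 1]
Event 5: SEND 3->2: VV[3][3]++ -> VV[3]=[0, 0, 0, 2], msg_vec=[0, 0, 0, 2]; VV[2]=max(VV[2],msg_vec) then VV[2][2]++ -> VV[2]=[0, 0, 2, 2]
Event 6: LOCAL 2: VV[2][2]++ -> VV[2]=[0, 0, 3, 2]
Event 7: SEND 2->1: VV[2][2]++ -> VV[2]=[0, 0, 4, 2], msg_vec=[0, 0, 4, 2]; VV[1]=max(VV[1],msg_vec) then VV[1][1]++ -> VV[1]=[1, 3, 4, 2]
Event 1 stamp: [1, 0, 0, 0]
Event 7 stamp: [0, 0, 4, 2]
[1, 0, 0, 0] <= [0, 0, 4, 2]? False. Equal? False. Happens-before: False

Answer: no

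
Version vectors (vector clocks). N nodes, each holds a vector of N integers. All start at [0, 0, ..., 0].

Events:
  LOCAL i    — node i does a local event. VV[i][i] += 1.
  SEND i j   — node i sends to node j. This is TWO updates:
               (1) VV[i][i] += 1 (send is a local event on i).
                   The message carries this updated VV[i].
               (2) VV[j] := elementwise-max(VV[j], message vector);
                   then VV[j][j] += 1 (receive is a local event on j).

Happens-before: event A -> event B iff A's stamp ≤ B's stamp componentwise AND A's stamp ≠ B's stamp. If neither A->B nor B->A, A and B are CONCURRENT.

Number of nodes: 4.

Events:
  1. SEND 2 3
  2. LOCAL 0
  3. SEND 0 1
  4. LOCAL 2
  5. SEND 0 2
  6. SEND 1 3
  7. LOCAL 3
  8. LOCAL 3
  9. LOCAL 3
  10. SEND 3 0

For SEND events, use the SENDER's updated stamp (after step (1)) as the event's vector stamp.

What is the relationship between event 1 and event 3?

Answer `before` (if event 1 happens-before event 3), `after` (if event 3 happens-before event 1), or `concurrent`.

Initial: VV[0]=[0, 0, 0, 0]
Initial: VV[1]=[0, 0, 0, 0]
Initial: VV[2]=[0, 0, 0, 0]
Initial: VV[3]=[0, 0, 0, 0]
Event 1: SEND 2->3: VV[2][2]++ -> VV[2]=[0, 0, 1, 0], msg_vec=[0, 0, 1, 0]; VV[3]=max(VV[3],msg_vec) then VV[3][3]++ -> VV[3]=[0, 0, 1, 1]
Event 2: LOCAL 0: VV[0][0]++ -> VV[0]=[1, 0, 0, 0]
Event 3: SEND 0->1: VV[0][0]++ -> VV[0]=[2, 0, 0, 0], msg_vec=[2, 0, 0, 0]; VV[1]=max(VV[1],msg_vec) then VV[1][1]++ -> VV[1]=[2, 1, 0, 0]
Event 4: LOCAL 2: VV[2][2]++ -> VV[2]=[0, 0, 2, 0]
Event 5: SEND 0->2: VV[0][0]++ -> VV[0]=[3, 0, 0, 0], msg_vec=[3, 0, 0, 0]; VV[2]=max(VV[2],msg_vec) then VV[2][2]++ -> VV[2]=[3, 0, 3, 0]
Event 6: SEND 1->3: VV[1][1]++ -> VV[1]=[2, 2, 0, 0], msg_vec=[2, 2, 0, 0]; VV[3]=max(VV[3],msg_vec) then VV[3][3]++ -> VV[3]=[2, 2, 1, 2]
Event 7: LOCAL 3: VV[3][3]++ -> VV[3]=[2, 2, 1, 3]
Event 8: LOCAL 3: VV[3][3]++ -> VV[3]=[2, 2, 1, 4]
Event 9: LOCAL 3: VV[3][3]++ -> VV[3]=[2, 2, 1, 5]
Event 10: SEND 3->0: VV[3][3]++ -> VV[3]=[2, 2, 1, 6], msg_vec=[2, 2, 1, 6]; VV[0]=max(VV[0],msg_vec) then VV[0][0]++ -> VV[0]=[4, 2, 1, 6]
Event 1 stamp: [0, 0, 1, 0]
Event 3 stamp: [2, 0, 0, 0]
[0, 0, 1, 0] <= [2, 0, 0, 0]? False
[2, 0, 0, 0] <= [0, 0, 1, 0]? False
Relation: concurrent

Answer: concurrent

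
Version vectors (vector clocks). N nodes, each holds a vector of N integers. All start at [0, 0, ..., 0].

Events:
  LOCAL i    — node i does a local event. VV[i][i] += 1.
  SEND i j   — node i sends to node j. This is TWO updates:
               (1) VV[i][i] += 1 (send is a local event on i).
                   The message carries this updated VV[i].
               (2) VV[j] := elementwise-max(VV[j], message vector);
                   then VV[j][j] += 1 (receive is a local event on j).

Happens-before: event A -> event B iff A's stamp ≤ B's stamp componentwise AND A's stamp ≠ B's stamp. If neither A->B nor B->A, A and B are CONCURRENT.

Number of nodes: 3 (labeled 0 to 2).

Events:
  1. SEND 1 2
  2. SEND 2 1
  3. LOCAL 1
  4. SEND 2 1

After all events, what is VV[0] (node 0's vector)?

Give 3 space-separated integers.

Initial: VV[0]=[0, 0, 0]
Initial: VV[1]=[0, 0, 0]
Initial: VV[2]=[0, 0, 0]
Event 1: SEND 1->2: VV[1][1]++ -> VV[1]=[0, 1, 0], msg_vec=[0, 1, 0]; VV[2]=max(VV[2],msg_vec) then VV[2][2]++ -> VV[2]=[0, 1, 1]
Event 2: SEND 2->1: VV[2][2]++ -> VV[2]=[0, 1, 2], msg_vec=[0, 1, 2]; VV[1]=max(VV[1],msg_vec) then VV[1][1]++ -> VV[1]=[0, 2, 2]
Event 3: LOCAL 1: VV[1][1]++ -> VV[1]=[0, 3, 2]
Event 4: SEND 2->1: VV[2][2]++ -> VV[2]=[0, 1, 3], msg_vec=[0, 1, 3]; VV[1]=max(VV[1],msg_vec) then VV[1][1]++ -> VV[1]=[0, 4, 3]
Final vectors: VV[0]=[0, 0, 0]; VV[1]=[0, 4, 3]; VV[2]=[0, 1, 3]

Answer: 0 0 0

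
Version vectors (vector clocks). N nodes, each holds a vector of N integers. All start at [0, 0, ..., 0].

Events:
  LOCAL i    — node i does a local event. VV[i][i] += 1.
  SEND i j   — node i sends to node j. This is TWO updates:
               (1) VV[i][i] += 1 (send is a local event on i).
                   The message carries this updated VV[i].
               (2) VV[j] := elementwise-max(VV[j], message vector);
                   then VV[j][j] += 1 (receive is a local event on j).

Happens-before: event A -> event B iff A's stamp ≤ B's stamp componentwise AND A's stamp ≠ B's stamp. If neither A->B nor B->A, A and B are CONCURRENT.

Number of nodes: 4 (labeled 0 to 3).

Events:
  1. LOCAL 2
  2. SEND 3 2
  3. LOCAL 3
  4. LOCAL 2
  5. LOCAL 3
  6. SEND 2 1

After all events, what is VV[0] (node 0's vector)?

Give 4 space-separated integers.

Answer: 0 0 0 0

Derivation:
Initial: VV[0]=[0, 0, 0, 0]
Initial: VV[1]=[0, 0, 0, 0]
Initial: VV[2]=[0, 0, 0, 0]
Initial: VV[3]=[0, 0, 0, 0]
Event 1: LOCAL 2: VV[2][2]++ -> VV[2]=[0, 0, 1, 0]
Event 2: SEND 3->2: VV[3][3]++ -> VV[3]=[0, 0, 0, 1], msg_vec=[0, 0, 0, 1]; VV[2]=max(VV[2],msg_vec) then VV[2][2]++ -> VV[2]=[0, 0, 2, 1]
Event 3: LOCAL 3: VV[3][3]++ -> VV[3]=[0, 0, 0, 2]
Event 4: LOCAL 2: VV[2][2]++ -> VV[2]=[0, 0, 3, 1]
Event 5: LOCAL 3: VV[3][3]++ -> VV[3]=[0, 0, 0, 3]
Event 6: SEND 2->1: VV[2][2]++ -> VV[2]=[0, 0, 4, 1], msg_vec=[0, 0, 4, 1]; VV[1]=max(VV[1],msg_vec) then VV[1][1]++ -> VV[1]=[0, 1, 4, 1]
Final vectors: VV[0]=[0, 0, 0, 0]; VV[1]=[0, 1, 4, 1]; VV[2]=[0, 0, 4, 1]; VV[3]=[0, 0, 0, 3]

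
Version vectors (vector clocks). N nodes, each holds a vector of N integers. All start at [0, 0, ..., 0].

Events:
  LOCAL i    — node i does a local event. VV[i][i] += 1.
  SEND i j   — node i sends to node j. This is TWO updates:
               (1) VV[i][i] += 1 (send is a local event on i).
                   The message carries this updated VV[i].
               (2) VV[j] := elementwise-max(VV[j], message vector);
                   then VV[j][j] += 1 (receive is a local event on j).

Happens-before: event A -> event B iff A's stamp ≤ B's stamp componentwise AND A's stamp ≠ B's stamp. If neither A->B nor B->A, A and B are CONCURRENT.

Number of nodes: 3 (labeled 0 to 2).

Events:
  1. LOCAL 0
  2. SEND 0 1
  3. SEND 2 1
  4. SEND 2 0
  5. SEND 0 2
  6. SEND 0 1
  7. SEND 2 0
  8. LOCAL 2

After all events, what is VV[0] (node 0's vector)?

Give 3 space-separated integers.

Initial: VV[0]=[0, 0, 0]
Initial: VV[1]=[0, 0, 0]
Initial: VV[2]=[0, 0, 0]
Event 1: LOCAL 0: VV[0][0]++ -> VV[0]=[1, 0, 0]
Event 2: SEND 0->1: VV[0][0]++ -> VV[0]=[2, 0, 0], msg_vec=[2, 0, 0]; VV[1]=max(VV[1],msg_vec) then VV[1][1]++ -> VV[1]=[2, 1, 0]
Event 3: SEND 2->1: VV[2][2]++ -> VV[2]=[0, 0, 1], msg_vec=[0, 0, 1]; VV[1]=max(VV[1],msg_vec) then VV[1][1]++ -> VV[1]=[2, 2, 1]
Event 4: SEND 2->0: VV[2][2]++ -> VV[2]=[0, 0, 2], msg_vec=[0, 0, 2]; VV[0]=max(VV[0],msg_vec) then VV[0][0]++ -> VV[0]=[3, 0, 2]
Event 5: SEND 0->2: VV[0][0]++ -> VV[0]=[4, 0, 2], msg_vec=[4, 0, 2]; VV[2]=max(VV[2],msg_vec) then VV[2][2]++ -> VV[2]=[4, 0, 3]
Event 6: SEND 0->1: VV[0][0]++ -> VV[0]=[5, 0, 2], msg_vec=[5, 0, 2]; VV[1]=max(VV[1],msg_vec) then VV[1][1]++ -> VV[1]=[5, 3, 2]
Event 7: SEND 2->0: VV[2][2]++ -> VV[2]=[4, 0, 4], msg_vec=[4, 0, 4]; VV[0]=max(VV[0],msg_vec) then VV[0][0]++ -> VV[0]=[6, 0, 4]
Event 8: LOCAL 2: VV[2][2]++ -> VV[2]=[4, 0, 5]
Final vectors: VV[0]=[6, 0, 4]; VV[1]=[5, 3, 2]; VV[2]=[4, 0, 5]

Answer: 6 0 4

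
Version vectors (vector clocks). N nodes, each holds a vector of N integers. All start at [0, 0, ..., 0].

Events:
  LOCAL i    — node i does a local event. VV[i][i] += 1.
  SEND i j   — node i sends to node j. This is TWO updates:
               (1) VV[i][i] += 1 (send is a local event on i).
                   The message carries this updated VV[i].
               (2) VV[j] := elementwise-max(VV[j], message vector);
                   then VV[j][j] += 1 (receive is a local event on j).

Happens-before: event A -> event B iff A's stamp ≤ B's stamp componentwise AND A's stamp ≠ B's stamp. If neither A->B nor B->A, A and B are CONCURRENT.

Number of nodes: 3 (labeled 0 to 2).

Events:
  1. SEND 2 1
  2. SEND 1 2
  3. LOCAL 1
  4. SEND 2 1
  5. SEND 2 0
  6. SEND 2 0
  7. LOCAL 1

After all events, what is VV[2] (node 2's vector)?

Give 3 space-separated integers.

Answer: 0 2 5

Derivation:
Initial: VV[0]=[0, 0, 0]
Initial: VV[1]=[0, 0, 0]
Initial: VV[2]=[0, 0, 0]
Event 1: SEND 2->1: VV[2][2]++ -> VV[2]=[0, 0, 1], msg_vec=[0, 0, 1]; VV[1]=max(VV[1],msg_vec) then VV[1][1]++ -> VV[1]=[0, 1, 1]
Event 2: SEND 1->2: VV[1][1]++ -> VV[1]=[0, 2, 1], msg_vec=[0, 2, 1]; VV[2]=max(VV[2],msg_vec) then VV[2][2]++ -> VV[2]=[0, 2, 2]
Event 3: LOCAL 1: VV[1][1]++ -> VV[1]=[0, 3, 1]
Event 4: SEND 2->1: VV[2][2]++ -> VV[2]=[0, 2, 3], msg_vec=[0, 2, 3]; VV[1]=max(VV[1],msg_vec) then VV[1][1]++ -> VV[1]=[0, 4, 3]
Event 5: SEND 2->0: VV[2][2]++ -> VV[2]=[0, 2, 4], msg_vec=[0, 2, 4]; VV[0]=max(VV[0],msg_vec) then VV[0][0]++ -> VV[0]=[1, 2, 4]
Event 6: SEND 2->0: VV[2][2]++ -> VV[2]=[0, 2, 5], msg_vec=[0, 2, 5]; VV[0]=max(VV[0],msg_vec) then VV[0][0]++ -> VV[0]=[2, 2, 5]
Event 7: LOCAL 1: VV[1][1]++ -> VV[1]=[0, 5, 3]
Final vectors: VV[0]=[2, 2, 5]; VV[1]=[0, 5, 3]; VV[2]=[0, 2, 5]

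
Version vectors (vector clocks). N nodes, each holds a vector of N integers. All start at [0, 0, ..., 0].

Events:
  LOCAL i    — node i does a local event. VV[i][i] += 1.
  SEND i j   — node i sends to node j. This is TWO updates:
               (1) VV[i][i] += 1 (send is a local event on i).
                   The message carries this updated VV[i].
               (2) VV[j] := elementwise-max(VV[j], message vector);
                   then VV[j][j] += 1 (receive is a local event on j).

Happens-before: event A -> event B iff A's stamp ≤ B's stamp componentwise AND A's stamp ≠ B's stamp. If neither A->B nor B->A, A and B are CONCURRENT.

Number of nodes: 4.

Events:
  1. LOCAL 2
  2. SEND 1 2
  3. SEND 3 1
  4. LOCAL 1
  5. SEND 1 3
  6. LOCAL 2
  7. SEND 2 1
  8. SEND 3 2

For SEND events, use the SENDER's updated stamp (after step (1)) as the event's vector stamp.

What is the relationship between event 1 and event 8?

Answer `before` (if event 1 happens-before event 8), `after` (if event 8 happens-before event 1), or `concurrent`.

Initial: VV[0]=[0, 0, 0, 0]
Initial: VV[1]=[0, 0, 0, 0]
Initial: VV[2]=[0, 0, 0, 0]
Initial: VV[3]=[0, 0, 0, 0]
Event 1: LOCAL 2: VV[2][2]++ -> VV[2]=[0, 0, 1, 0]
Event 2: SEND 1->2: VV[1][1]++ -> VV[1]=[0, 1, 0, 0], msg_vec=[0, 1, 0, 0]; VV[2]=max(VV[2],msg_vec) then VV[2][2]++ -> VV[2]=[0, 1, 2, 0]
Event 3: SEND 3->1: VV[3][3]++ -> VV[3]=[0, 0, 0, 1], msg_vec=[0, 0, 0, 1]; VV[1]=max(VV[1],msg_vec) then VV[1][1]++ -> VV[1]=[0, 2, 0, 1]
Event 4: LOCAL 1: VV[1][1]++ -> VV[1]=[0, 3, 0, 1]
Event 5: SEND 1->3: VV[1][1]++ -> VV[1]=[0, 4, 0, 1], msg_vec=[0, 4, 0, 1]; VV[3]=max(VV[3],msg_vec) then VV[3][3]++ -> VV[3]=[0, 4, 0, 2]
Event 6: LOCAL 2: VV[2][2]++ -> VV[2]=[0, 1, 3, 0]
Event 7: SEND 2->1: VV[2][2]++ -> VV[2]=[0, 1, 4, 0], msg_vec=[0, 1, 4, 0]; VV[1]=max(VV[1],msg_vec) then VV[1][1]++ -> VV[1]=[0, 5, 4, 1]
Event 8: SEND 3->2: VV[3][3]++ -> VV[3]=[0, 4, 0, 3], msg_vec=[0, 4, 0, 3]; VV[2]=max(VV[2],msg_vec) then VV[2][2]++ -> VV[2]=[0, 4, 5, 3]
Event 1 stamp: [0, 0, 1, 0]
Event 8 stamp: [0, 4, 0, 3]
[0, 0, 1, 0] <= [0, 4, 0, 3]? False
[0, 4, 0, 3] <= [0, 0, 1, 0]? False
Relation: concurrent

Answer: concurrent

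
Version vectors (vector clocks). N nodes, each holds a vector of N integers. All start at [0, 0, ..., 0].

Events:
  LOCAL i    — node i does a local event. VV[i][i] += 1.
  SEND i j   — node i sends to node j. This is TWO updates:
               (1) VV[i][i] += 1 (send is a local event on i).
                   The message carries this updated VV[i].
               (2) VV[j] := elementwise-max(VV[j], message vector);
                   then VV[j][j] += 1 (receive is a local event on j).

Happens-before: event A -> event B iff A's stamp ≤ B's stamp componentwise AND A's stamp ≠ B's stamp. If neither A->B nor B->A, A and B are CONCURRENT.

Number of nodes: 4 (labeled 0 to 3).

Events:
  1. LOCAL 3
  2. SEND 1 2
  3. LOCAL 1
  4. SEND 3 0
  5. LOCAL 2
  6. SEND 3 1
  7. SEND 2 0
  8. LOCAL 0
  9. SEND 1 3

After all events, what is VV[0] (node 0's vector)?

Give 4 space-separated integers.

Answer: 3 1 3 2

Derivation:
Initial: VV[0]=[0, 0, 0, 0]
Initial: VV[1]=[0, 0, 0, 0]
Initial: VV[2]=[0, 0, 0, 0]
Initial: VV[3]=[0, 0, 0, 0]
Event 1: LOCAL 3: VV[3][3]++ -> VV[3]=[0, 0, 0, 1]
Event 2: SEND 1->2: VV[1][1]++ -> VV[1]=[0, 1, 0, 0], msg_vec=[0, 1, 0, 0]; VV[2]=max(VV[2],msg_vec) then VV[2][2]++ -> VV[2]=[0, 1, 1, 0]
Event 3: LOCAL 1: VV[1][1]++ -> VV[1]=[0, 2, 0, 0]
Event 4: SEND 3->0: VV[3][3]++ -> VV[3]=[0, 0, 0, 2], msg_vec=[0, 0, 0, 2]; VV[0]=max(VV[0],msg_vec) then VV[0][0]++ -> VV[0]=[1, 0, 0, 2]
Event 5: LOCAL 2: VV[2][2]++ -> VV[2]=[0, 1, 2, 0]
Event 6: SEND 3->1: VV[3][3]++ -> VV[3]=[0, 0, 0, 3], msg_vec=[0, 0, 0, 3]; VV[1]=max(VV[1],msg_vec) then VV[1][1]++ -> VV[1]=[0, 3, 0, 3]
Event 7: SEND 2->0: VV[2][2]++ -> VV[2]=[0, 1, 3, 0], msg_vec=[0, 1, 3, 0]; VV[0]=max(VV[0],msg_vec) then VV[0][0]++ -> VV[0]=[2, 1, 3, 2]
Event 8: LOCAL 0: VV[0][0]++ -> VV[0]=[3, 1, 3, 2]
Event 9: SEND 1->3: VV[1][1]++ -> VV[1]=[0, 4, 0, 3], msg_vec=[0, 4, 0, 3]; VV[3]=max(VV[3],msg_vec) then VV[3][3]++ -> VV[3]=[0, 4, 0, 4]
Final vectors: VV[0]=[3, 1, 3, 2]; VV[1]=[0, 4, 0, 3]; VV[2]=[0, 1, 3, 0]; VV[3]=[0, 4, 0, 4]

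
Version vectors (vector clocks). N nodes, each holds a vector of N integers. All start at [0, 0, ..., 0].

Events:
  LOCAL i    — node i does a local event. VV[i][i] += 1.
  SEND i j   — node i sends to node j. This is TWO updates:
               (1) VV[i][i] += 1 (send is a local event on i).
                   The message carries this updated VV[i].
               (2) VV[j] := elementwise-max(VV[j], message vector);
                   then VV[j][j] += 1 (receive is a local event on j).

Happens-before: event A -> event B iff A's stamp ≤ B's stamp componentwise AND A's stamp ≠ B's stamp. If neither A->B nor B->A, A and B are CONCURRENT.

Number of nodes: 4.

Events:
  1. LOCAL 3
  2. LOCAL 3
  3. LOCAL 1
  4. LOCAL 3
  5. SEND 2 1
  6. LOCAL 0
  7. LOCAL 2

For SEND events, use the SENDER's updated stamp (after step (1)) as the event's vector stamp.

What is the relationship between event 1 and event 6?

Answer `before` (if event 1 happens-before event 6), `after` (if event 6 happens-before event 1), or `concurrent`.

Answer: concurrent

Derivation:
Initial: VV[0]=[0, 0, 0, 0]
Initial: VV[1]=[0, 0, 0, 0]
Initial: VV[2]=[0, 0, 0, 0]
Initial: VV[3]=[0, 0, 0, 0]
Event 1: LOCAL 3: VV[3][3]++ -> VV[3]=[0, 0, 0, 1]
Event 2: LOCAL 3: VV[3][3]++ -> VV[3]=[0, 0, 0, 2]
Event 3: LOCAL 1: VV[1][1]++ -> VV[1]=[0, 1, 0, 0]
Event 4: LOCAL 3: VV[3][3]++ -> VV[3]=[0, 0, 0, 3]
Event 5: SEND 2->1: VV[2][2]++ -> VV[2]=[0, 0, 1, 0], msg_vec=[0, 0, 1, 0]; VV[1]=max(VV[1],msg_vec) then VV[1][1]++ -> VV[1]=[0, 2, 1, 0]
Event 6: LOCAL 0: VV[0][0]++ -> VV[0]=[1, 0, 0, 0]
Event 7: LOCAL 2: VV[2][2]++ -> VV[2]=[0, 0, 2, 0]
Event 1 stamp: [0, 0, 0, 1]
Event 6 stamp: [1, 0, 0, 0]
[0, 0, 0, 1] <= [1, 0, 0, 0]? False
[1, 0, 0, 0] <= [0, 0, 0, 1]? False
Relation: concurrent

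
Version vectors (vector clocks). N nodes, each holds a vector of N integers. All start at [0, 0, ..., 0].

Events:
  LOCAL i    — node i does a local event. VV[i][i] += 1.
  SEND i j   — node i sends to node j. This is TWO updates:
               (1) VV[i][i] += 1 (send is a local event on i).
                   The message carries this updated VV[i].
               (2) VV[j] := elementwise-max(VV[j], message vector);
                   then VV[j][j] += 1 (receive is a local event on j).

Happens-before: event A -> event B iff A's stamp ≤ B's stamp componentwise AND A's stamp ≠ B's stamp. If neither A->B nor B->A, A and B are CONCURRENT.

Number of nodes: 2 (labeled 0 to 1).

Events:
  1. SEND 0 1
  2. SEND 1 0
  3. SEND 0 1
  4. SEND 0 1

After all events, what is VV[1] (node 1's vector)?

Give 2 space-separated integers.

Initial: VV[0]=[0, 0]
Initial: VV[1]=[0, 0]
Event 1: SEND 0->1: VV[0][0]++ -> VV[0]=[1, 0], msg_vec=[1, 0]; VV[1]=max(VV[1],msg_vec) then VV[1][1]++ -> VV[1]=[1, 1]
Event 2: SEND 1->0: VV[1][1]++ -> VV[1]=[1, 2], msg_vec=[1, 2]; VV[0]=max(VV[0],msg_vec) then VV[0][0]++ -> VV[0]=[2, 2]
Event 3: SEND 0->1: VV[0][0]++ -> VV[0]=[3, 2], msg_vec=[3, 2]; VV[1]=max(VV[1],msg_vec) then VV[1][1]++ -> VV[1]=[3, 3]
Event 4: SEND 0->1: VV[0][0]++ -> VV[0]=[4, 2], msg_vec=[4, 2]; VV[1]=max(VV[1],msg_vec) then VV[1][1]++ -> VV[1]=[4, 4]
Final vectors: VV[0]=[4, 2]; VV[1]=[4, 4]

Answer: 4 4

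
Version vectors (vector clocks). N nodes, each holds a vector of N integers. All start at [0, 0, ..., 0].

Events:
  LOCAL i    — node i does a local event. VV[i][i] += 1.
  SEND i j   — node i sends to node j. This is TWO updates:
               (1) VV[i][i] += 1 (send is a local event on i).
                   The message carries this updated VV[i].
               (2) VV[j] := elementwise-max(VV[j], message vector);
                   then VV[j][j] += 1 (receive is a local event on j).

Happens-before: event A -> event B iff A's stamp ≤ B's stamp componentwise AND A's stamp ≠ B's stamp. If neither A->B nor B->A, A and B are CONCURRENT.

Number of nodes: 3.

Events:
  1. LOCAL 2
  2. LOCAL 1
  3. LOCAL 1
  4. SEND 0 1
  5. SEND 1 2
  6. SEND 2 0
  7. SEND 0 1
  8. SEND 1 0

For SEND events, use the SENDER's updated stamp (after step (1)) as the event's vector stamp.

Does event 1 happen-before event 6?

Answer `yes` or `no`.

Answer: yes

Derivation:
Initial: VV[0]=[0, 0, 0]
Initial: VV[1]=[0, 0, 0]
Initial: VV[2]=[0, 0, 0]
Event 1: LOCAL 2: VV[2][2]++ -> VV[2]=[0, 0, 1]
Event 2: LOCAL 1: VV[1][1]++ -> VV[1]=[0, 1, 0]
Event 3: LOCAL 1: VV[1][1]++ -> VV[1]=[0, 2, 0]
Event 4: SEND 0->1: VV[0][0]++ -> VV[0]=[1, 0, 0], msg_vec=[1, 0, 0]; VV[1]=max(VV[1],msg_vec) then VV[1][1]++ -> VV[1]=[1, 3, 0]
Event 5: SEND 1->2: VV[1][1]++ -> VV[1]=[1, 4, 0], msg_vec=[1, 4, 0]; VV[2]=max(VV[2],msg_vec) then VV[2][2]++ -> VV[2]=[1, 4, 2]
Event 6: SEND 2->0: VV[2][2]++ -> VV[2]=[1, 4, 3], msg_vec=[1, 4, 3]; VV[0]=max(VV[0],msg_vec) then VV[0][0]++ -> VV[0]=[2, 4, 3]
Event 7: SEND 0->1: VV[0][0]++ -> VV[0]=[3, 4, 3], msg_vec=[3, 4, 3]; VV[1]=max(VV[1],msg_vec) then VV[1][1]++ -> VV[1]=[3, 5, 3]
Event 8: SEND 1->0: VV[1][1]++ -> VV[1]=[3, 6, 3], msg_vec=[3, 6, 3]; VV[0]=max(VV[0],msg_vec) then VV[0][0]++ -> VV[0]=[4, 6, 3]
Event 1 stamp: [0, 0, 1]
Event 6 stamp: [1, 4, 3]
[0, 0, 1] <= [1, 4, 3]? True. Equal? False. Happens-before: True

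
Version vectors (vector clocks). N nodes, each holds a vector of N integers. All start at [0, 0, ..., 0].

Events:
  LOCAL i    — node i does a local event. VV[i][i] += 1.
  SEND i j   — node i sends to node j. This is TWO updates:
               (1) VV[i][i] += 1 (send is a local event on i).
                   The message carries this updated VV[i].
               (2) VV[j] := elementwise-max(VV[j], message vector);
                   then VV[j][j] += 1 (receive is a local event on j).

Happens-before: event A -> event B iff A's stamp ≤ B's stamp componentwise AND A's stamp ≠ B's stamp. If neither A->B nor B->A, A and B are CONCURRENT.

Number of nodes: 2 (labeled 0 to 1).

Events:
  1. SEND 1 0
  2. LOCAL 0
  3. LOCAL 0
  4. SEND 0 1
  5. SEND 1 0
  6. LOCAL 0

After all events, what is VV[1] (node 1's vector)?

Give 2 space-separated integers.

Initial: VV[0]=[0, 0]
Initial: VV[1]=[0, 0]
Event 1: SEND 1->0: VV[1][1]++ -> VV[1]=[0, 1], msg_vec=[0, 1]; VV[0]=max(VV[0],msg_vec) then VV[0][0]++ -> VV[0]=[1, 1]
Event 2: LOCAL 0: VV[0][0]++ -> VV[0]=[2, 1]
Event 3: LOCAL 0: VV[0][0]++ -> VV[0]=[3, 1]
Event 4: SEND 0->1: VV[0][0]++ -> VV[0]=[4, 1], msg_vec=[4, 1]; VV[1]=max(VV[1],msg_vec) then VV[1][1]++ -> VV[1]=[4, 2]
Event 5: SEND 1->0: VV[1][1]++ -> VV[1]=[4, 3], msg_vec=[4, 3]; VV[0]=max(VV[0],msg_vec) then VV[0][0]++ -> VV[0]=[5, 3]
Event 6: LOCAL 0: VV[0][0]++ -> VV[0]=[6, 3]
Final vectors: VV[0]=[6, 3]; VV[1]=[4, 3]

Answer: 4 3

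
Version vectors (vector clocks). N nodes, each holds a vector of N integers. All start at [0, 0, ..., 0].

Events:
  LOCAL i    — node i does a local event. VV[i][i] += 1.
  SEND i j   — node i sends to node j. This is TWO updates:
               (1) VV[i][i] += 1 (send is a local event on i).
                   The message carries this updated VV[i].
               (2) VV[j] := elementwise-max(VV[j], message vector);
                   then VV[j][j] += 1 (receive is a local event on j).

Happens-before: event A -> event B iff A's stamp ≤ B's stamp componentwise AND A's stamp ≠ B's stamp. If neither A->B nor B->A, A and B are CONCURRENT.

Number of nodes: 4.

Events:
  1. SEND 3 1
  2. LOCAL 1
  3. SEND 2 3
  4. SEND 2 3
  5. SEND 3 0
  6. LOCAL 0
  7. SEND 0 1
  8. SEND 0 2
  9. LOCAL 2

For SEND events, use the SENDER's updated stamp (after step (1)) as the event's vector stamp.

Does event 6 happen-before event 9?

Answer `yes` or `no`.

Initial: VV[0]=[0, 0, 0, 0]
Initial: VV[1]=[0, 0, 0, 0]
Initial: VV[2]=[0, 0, 0, 0]
Initial: VV[3]=[0, 0, 0, 0]
Event 1: SEND 3->1: VV[3][3]++ -> VV[3]=[0, 0, 0, 1], msg_vec=[0, 0, 0, 1]; VV[1]=max(VV[1],msg_vec) then VV[1][1]++ -> VV[1]=[0, 1, 0, 1]
Event 2: LOCAL 1: VV[1][1]++ -> VV[1]=[0, 2, 0, 1]
Event 3: SEND 2->3: VV[2][2]++ -> VV[2]=[0, 0, 1, 0], msg_vec=[0, 0, 1, 0]; VV[3]=max(VV[3],msg_vec) then VV[3][3]++ -> VV[3]=[0, 0, 1, 2]
Event 4: SEND 2->3: VV[2][2]++ -> VV[2]=[0, 0, 2, 0], msg_vec=[0, 0, 2, 0]; VV[3]=max(VV[3],msg_vec) then VV[3][3]++ -> VV[3]=[0, 0, 2, 3]
Event 5: SEND 3->0: VV[3][3]++ -> VV[3]=[0, 0, 2, 4], msg_vec=[0, 0, 2, 4]; VV[0]=max(VV[0],msg_vec) then VV[0][0]++ -> VV[0]=[1, 0, 2, 4]
Event 6: LOCAL 0: VV[0][0]++ -> VV[0]=[2, 0, 2, 4]
Event 7: SEND 0->1: VV[0][0]++ -> VV[0]=[3, 0, 2, 4], msg_vec=[3, 0, 2, 4]; VV[1]=max(VV[1],msg_vec) then VV[1][1]++ -> VV[1]=[3, 3, 2, 4]
Event 8: SEND 0->2: VV[0][0]++ -> VV[0]=[4, 0, 2, 4], msg_vec=[4, 0, 2, 4]; VV[2]=max(VV[2],msg_vec) then VV[2][2]++ -> VV[2]=[4, 0, 3, 4]
Event 9: LOCAL 2: VV[2][2]++ -> VV[2]=[4, 0, 4, 4]
Event 6 stamp: [2, 0, 2, 4]
Event 9 stamp: [4, 0, 4, 4]
[2, 0, 2, 4] <= [4, 0, 4, 4]? True. Equal? False. Happens-before: True

Answer: yes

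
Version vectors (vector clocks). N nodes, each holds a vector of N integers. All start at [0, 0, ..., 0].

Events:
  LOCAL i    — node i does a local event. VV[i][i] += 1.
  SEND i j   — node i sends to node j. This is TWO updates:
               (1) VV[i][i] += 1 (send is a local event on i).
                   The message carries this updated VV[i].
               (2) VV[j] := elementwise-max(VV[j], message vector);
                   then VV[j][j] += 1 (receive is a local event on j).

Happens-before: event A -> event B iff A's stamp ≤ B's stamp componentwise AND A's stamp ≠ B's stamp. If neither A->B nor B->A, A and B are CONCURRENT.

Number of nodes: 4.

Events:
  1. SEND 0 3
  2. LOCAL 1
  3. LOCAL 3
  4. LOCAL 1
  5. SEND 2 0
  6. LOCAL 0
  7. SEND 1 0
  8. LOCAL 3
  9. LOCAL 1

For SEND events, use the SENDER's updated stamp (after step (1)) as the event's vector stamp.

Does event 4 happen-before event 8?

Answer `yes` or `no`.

Answer: no

Derivation:
Initial: VV[0]=[0, 0, 0, 0]
Initial: VV[1]=[0, 0, 0, 0]
Initial: VV[2]=[0, 0, 0, 0]
Initial: VV[3]=[0, 0, 0, 0]
Event 1: SEND 0->3: VV[0][0]++ -> VV[0]=[1, 0, 0, 0], msg_vec=[1, 0, 0, 0]; VV[3]=max(VV[3],msg_vec) then VV[3][3]++ -> VV[3]=[1, 0, 0, 1]
Event 2: LOCAL 1: VV[1][1]++ -> VV[1]=[0, 1, 0, 0]
Event 3: LOCAL 3: VV[3][3]++ -> VV[3]=[1, 0, 0, 2]
Event 4: LOCAL 1: VV[1][1]++ -> VV[1]=[0, 2, 0, 0]
Event 5: SEND 2->0: VV[2][2]++ -> VV[2]=[0, 0, 1, 0], msg_vec=[0, 0, 1, 0]; VV[0]=max(VV[0],msg_vec) then VV[0][0]++ -> VV[0]=[2, 0, 1, 0]
Event 6: LOCAL 0: VV[0][0]++ -> VV[0]=[3, 0, 1, 0]
Event 7: SEND 1->0: VV[1][1]++ -> VV[1]=[0, 3, 0, 0], msg_vec=[0, 3, 0, 0]; VV[0]=max(VV[0],msg_vec) then VV[0][0]++ -> VV[0]=[4, 3, 1, 0]
Event 8: LOCAL 3: VV[3][3]++ -> VV[3]=[1, 0, 0, 3]
Event 9: LOCAL 1: VV[1][1]++ -> VV[1]=[0, 4, 0, 0]
Event 4 stamp: [0, 2, 0, 0]
Event 8 stamp: [1, 0, 0, 3]
[0, 2, 0, 0] <= [1, 0, 0, 3]? False. Equal? False. Happens-before: False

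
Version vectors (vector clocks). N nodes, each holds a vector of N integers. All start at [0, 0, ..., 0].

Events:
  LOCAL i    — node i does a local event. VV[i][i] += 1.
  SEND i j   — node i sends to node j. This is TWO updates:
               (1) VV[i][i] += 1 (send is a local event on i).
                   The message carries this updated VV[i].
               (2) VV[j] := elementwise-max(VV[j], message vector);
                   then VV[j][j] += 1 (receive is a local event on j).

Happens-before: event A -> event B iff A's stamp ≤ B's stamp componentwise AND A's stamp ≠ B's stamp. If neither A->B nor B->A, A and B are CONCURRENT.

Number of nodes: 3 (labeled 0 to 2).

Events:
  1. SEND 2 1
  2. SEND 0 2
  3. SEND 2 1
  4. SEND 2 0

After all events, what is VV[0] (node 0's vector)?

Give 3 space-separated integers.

Initial: VV[0]=[0, 0, 0]
Initial: VV[1]=[0, 0, 0]
Initial: VV[2]=[0, 0, 0]
Event 1: SEND 2->1: VV[2][2]++ -> VV[2]=[0, 0, 1], msg_vec=[0, 0, 1]; VV[1]=max(VV[1],msg_vec) then VV[1][1]++ -> VV[1]=[0, 1, 1]
Event 2: SEND 0->2: VV[0][0]++ -> VV[0]=[1, 0, 0], msg_vec=[1, 0, 0]; VV[2]=max(VV[2],msg_vec) then VV[2][2]++ -> VV[2]=[1, 0, 2]
Event 3: SEND 2->1: VV[2][2]++ -> VV[2]=[1, 0, 3], msg_vec=[1, 0, 3]; VV[1]=max(VV[1],msg_vec) then VV[1][1]++ -> VV[1]=[1, 2, 3]
Event 4: SEND 2->0: VV[2][2]++ -> VV[2]=[1, 0, 4], msg_vec=[1, 0, 4]; VV[0]=max(VV[0],msg_vec) then VV[0][0]++ -> VV[0]=[2, 0, 4]
Final vectors: VV[0]=[2, 0, 4]; VV[1]=[1, 2, 3]; VV[2]=[1, 0, 4]

Answer: 2 0 4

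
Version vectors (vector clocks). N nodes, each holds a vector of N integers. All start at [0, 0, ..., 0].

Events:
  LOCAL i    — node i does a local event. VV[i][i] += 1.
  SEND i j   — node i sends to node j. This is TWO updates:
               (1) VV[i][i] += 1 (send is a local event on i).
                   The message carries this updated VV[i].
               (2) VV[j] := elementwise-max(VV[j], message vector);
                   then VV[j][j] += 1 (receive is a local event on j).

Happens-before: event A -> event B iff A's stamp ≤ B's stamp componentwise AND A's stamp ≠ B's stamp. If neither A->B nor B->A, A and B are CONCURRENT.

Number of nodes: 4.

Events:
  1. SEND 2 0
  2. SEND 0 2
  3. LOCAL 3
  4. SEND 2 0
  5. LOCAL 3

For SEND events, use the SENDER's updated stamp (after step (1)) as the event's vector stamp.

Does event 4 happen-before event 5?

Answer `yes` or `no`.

Initial: VV[0]=[0, 0, 0, 0]
Initial: VV[1]=[0, 0, 0, 0]
Initial: VV[2]=[0, 0, 0, 0]
Initial: VV[3]=[0, 0, 0, 0]
Event 1: SEND 2->0: VV[2][2]++ -> VV[2]=[0, 0, 1, 0], msg_vec=[0, 0, 1, 0]; VV[0]=max(VV[0],msg_vec) then VV[0][0]++ -> VV[0]=[1, 0, 1, 0]
Event 2: SEND 0->2: VV[0][0]++ -> VV[0]=[2, 0, 1, 0], msg_vec=[2, 0, 1, 0]; VV[2]=max(VV[2],msg_vec) then VV[2][2]++ -> VV[2]=[2, 0, 2, 0]
Event 3: LOCAL 3: VV[3][3]++ -> VV[3]=[0, 0, 0, 1]
Event 4: SEND 2->0: VV[2][2]++ -> VV[2]=[2, 0, 3, 0], msg_vec=[2, 0, 3, 0]; VV[0]=max(VV[0],msg_vec) then VV[0][0]++ -> VV[0]=[3, 0, 3, 0]
Event 5: LOCAL 3: VV[3][3]++ -> VV[3]=[0, 0, 0, 2]
Event 4 stamp: [2, 0, 3, 0]
Event 5 stamp: [0, 0, 0, 2]
[2, 0, 3, 0] <= [0, 0, 0, 2]? False. Equal? False. Happens-before: False

Answer: no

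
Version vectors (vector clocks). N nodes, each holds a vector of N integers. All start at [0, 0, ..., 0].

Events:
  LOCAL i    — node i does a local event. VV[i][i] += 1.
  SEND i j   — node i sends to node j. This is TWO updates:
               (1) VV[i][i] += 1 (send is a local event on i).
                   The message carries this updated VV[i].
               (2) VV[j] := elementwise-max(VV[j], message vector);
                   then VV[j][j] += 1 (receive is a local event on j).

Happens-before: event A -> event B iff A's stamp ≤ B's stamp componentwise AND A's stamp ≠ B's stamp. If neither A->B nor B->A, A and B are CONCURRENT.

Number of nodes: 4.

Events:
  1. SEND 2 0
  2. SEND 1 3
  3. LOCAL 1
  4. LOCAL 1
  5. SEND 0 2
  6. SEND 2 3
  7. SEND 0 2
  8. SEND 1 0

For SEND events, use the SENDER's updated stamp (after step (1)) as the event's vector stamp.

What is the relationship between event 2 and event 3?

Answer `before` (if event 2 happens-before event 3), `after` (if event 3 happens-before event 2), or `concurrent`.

Initial: VV[0]=[0, 0, 0, 0]
Initial: VV[1]=[0, 0, 0, 0]
Initial: VV[2]=[0, 0, 0, 0]
Initial: VV[3]=[0, 0, 0, 0]
Event 1: SEND 2->0: VV[2][2]++ -> VV[2]=[0, 0, 1, 0], msg_vec=[0, 0, 1, 0]; VV[0]=max(VV[0],msg_vec) then VV[0][0]++ -> VV[0]=[1, 0, 1, 0]
Event 2: SEND 1->3: VV[1][1]++ -> VV[1]=[0, 1, 0, 0], msg_vec=[0, 1, 0, 0]; VV[3]=max(VV[3],msg_vec) then VV[3][3]++ -> VV[3]=[0, 1, 0, 1]
Event 3: LOCAL 1: VV[1][1]++ -> VV[1]=[0, 2, 0, 0]
Event 4: LOCAL 1: VV[1][1]++ -> VV[1]=[0, 3, 0, 0]
Event 5: SEND 0->2: VV[0][0]++ -> VV[0]=[2, 0, 1, 0], msg_vec=[2, 0, 1, 0]; VV[2]=max(VV[2],msg_vec) then VV[2][2]++ -> VV[2]=[2, 0, 2, 0]
Event 6: SEND 2->3: VV[2][2]++ -> VV[2]=[2, 0, 3, 0], msg_vec=[2, 0, 3, 0]; VV[3]=max(VV[3],msg_vec) then VV[3][3]++ -> VV[3]=[2, 1, 3, 2]
Event 7: SEND 0->2: VV[0][0]++ -> VV[0]=[3, 0, 1, 0], msg_vec=[3, 0, 1, 0]; VV[2]=max(VV[2],msg_vec) then VV[2][2]++ -> VV[2]=[3, 0, 4, 0]
Event 8: SEND 1->0: VV[1][1]++ -> VV[1]=[0, 4, 0, 0], msg_vec=[0, 4, 0, 0]; VV[0]=max(VV[0],msg_vec) then VV[0][0]++ -> VV[0]=[4, 4, 1, 0]
Event 2 stamp: [0, 1, 0, 0]
Event 3 stamp: [0, 2, 0, 0]
[0, 1, 0, 0] <= [0, 2, 0, 0]? True
[0, 2, 0, 0] <= [0, 1, 0, 0]? False
Relation: before

Answer: before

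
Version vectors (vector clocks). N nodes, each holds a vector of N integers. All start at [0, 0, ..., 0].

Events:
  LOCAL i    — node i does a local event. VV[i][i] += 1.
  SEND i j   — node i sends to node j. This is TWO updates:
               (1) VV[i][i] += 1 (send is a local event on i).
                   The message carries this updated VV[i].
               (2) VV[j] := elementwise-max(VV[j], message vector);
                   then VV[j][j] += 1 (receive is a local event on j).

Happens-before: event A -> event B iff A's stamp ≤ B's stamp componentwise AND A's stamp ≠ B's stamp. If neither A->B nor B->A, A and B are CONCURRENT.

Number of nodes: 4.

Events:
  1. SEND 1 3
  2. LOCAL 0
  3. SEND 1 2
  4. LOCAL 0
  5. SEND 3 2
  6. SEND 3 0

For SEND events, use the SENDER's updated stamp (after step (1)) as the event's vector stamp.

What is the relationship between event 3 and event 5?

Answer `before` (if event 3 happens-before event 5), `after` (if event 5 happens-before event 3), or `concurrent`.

Initial: VV[0]=[0, 0, 0, 0]
Initial: VV[1]=[0, 0, 0, 0]
Initial: VV[2]=[0, 0, 0, 0]
Initial: VV[3]=[0, 0, 0, 0]
Event 1: SEND 1->3: VV[1][1]++ -> VV[1]=[0, 1, 0, 0], msg_vec=[0, 1, 0, 0]; VV[3]=max(VV[3],msg_vec) then VV[3][3]++ -> VV[3]=[0, 1, 0, 1]
Event 2: LOCAL 0: VV[0][0]++ -> VV[0]=[1, 0, 0, 0]
Event 3: SEND 1->2: VV[1][1]++ -> VV[1]=[0, 2, 0, 0], msg_vec=[0, 2, 0, 0]; VV[2]=max(VV[2],msg_vec) then VV[2][2]++ -> VV[2]=[0, 2, 1, 0]
Event 4: LOCAL 0: VV[0][0]++ -> VV[0]=[2, 0, 0, 0]
Event 5: SEND 3->2: VV[3][3]++ -> VV[3]=[0, 1, 0, 2], msg_vec=[0, 1, 0, 2]; VV[2]=max(VV[2],msg_vec) then VV[2][2]++ -> VV[2]=[0, 2, 2, 2]
Event 6: SEND 3->0: VV[3][3]++ -> VV[3]=[0, 1, 0, 3], msg_vec=[0, 1, 0, 3]; VV[0]=max(VV[0],msg_vec) then VV[0][0]++ -> VV[0]=[3, 1, 0, 3]
Event 3 stamp: [0, 2, 0, 0]
Event 5 stamp: [0, 1, 0, 2]
[0, 2, 0, 0] <= [0, 1, 0, 2]? False
[0, 1, 0, 2] <= [0, 2, 0, 0]? False
Relation: concurrent

Answer: concurrent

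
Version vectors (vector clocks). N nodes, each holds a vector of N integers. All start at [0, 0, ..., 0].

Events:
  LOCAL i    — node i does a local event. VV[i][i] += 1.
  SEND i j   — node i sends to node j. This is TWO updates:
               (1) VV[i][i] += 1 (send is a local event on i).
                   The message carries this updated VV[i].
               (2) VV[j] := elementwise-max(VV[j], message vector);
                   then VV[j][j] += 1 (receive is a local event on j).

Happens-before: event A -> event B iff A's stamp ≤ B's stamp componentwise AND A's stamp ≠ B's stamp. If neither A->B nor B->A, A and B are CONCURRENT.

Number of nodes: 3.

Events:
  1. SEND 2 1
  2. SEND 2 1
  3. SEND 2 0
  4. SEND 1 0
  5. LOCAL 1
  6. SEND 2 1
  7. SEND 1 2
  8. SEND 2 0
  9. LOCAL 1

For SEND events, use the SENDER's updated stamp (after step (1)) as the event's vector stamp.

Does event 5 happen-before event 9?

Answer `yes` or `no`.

Answer: yes

Derivation:
Initial: VV[0]=[0, 0, 0]
Initial: VV[1]=[0, 0, 0]
Initial: VV[2]=[0, 0, 0]
Event 1: SEND 2->1: VV[2][2]++ -> VV[2]=[0, 0, 1], msg_vec=[0, 0, 1]; VV[1]=max(VV[1],msg_vec) then VV[1][1]++ -> VV[1]=[0, 1, 1]
Event 2: SEND 2->1: VV[2][2]++ -> VV[2]=[0, 0, 2], msg_vec=[0, 0, 2]; VV[1]=max(VV[1],msg_vec) then VV[1][1]++ -> VV[1]=[0, 2, 2]
Event 3: SEND 2->0: VV[2][2]++ -> VV[2]=[0, 0, 3], msg_vec=[0, 0, 3]; VV[0]=max(VV[0],msg_vec) then VV[0][0]++ -> VV[0]=[1, 0, 3]
Event 4: SEND 1->0: VV[1][1]++ -> VV[1]=[0, 3, 2], msg_vec=[0, 3, 2]; VV[0]=max(VV[0],msg_vec) then VV[0][0]++ -> VV[0]=[2, 3, 3]
Event 5: LOCAL 1: VV[1][1]++ -> VV[1]=[0, 4, 2]
Event 6: SEND 2->1: VV[2][2]++ -> VV[2]=[0, 0, 4], msg_vec=[0, 0, 4]; VV[1]=max(VV[1],msg_vec) then VV[1][1]++ -> VV[1]=[0, 5, 4]
Event 7: SEND 1->2: VV[1][1]++ -> VV[1]=[0, 6, 4], msg_vec=[0, 6, 4]; VV[2]=max(VV[2],msg_vec) then VV[2][2]++ -> VV[2]=[0, 6, 5]
Event 8: SEND 2->0: VV[2][2]++ -> VV[2]=[0, 6, 6], msg_vec=[0, 6, 6]; VV[0]=max(VV[0],msg_vec) then VV[0][0]++ -> VV[0]=[3, 6, 6]
Event 9: LOCAL 1: VV[1][1]++ -> VV[1]=[0, 7, 4]
Event 5 stamp: [0, 4, 2]
Event 9 stamp: [0, 7, 4]
[0, 4, 2] <= [0, 7, 4]? True. Equal? False. Happens-before: True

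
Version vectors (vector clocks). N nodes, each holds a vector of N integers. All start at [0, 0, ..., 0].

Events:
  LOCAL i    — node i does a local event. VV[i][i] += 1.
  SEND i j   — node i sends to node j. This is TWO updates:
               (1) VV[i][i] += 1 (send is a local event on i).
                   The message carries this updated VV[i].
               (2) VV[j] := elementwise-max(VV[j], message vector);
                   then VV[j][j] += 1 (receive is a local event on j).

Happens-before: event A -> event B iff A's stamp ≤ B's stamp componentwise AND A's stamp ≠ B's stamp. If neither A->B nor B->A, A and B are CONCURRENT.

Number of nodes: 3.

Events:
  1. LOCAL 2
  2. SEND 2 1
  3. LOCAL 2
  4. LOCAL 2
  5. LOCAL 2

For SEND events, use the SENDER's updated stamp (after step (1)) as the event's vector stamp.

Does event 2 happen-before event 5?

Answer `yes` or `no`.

Initial: VV[0]=[0, 0, 0]
Initial: VV[1]=[0, 0, 0]
Initial: VV[2]=[0, 0, 0]
Event 1: LOCAL 2: VV[2][2]++ -> VV[2]=[0, 0, 1]
Event 2: SEND 2->1: VV[2][2]++ -> VV[2]=[0, 0, 2], msg_vec=[0, 0, 2]; VV[1]=max(VV[1],msg_vec) then VV[1][1]++ -> VV[1]=[0, 1, 2]
Event 3: LOCAL 2: VV[2][2]++ -> VV[2]=[0, 0, 3]
Event 4: LOCAL 2: VV[2][2]++ -> VV[2]=[0, 0, 4]
Event 5: LOCAL 2: VV[2][2]++ -> VV[2]=[0, 0, 5]
Event 2 stamp: [0, 0, 2]
Event 5 stamp: [0, 0, 5]
[0, 0, 2] <= [0, 0, 5]? True. Equal? False. Happens-before: True

Answer: yes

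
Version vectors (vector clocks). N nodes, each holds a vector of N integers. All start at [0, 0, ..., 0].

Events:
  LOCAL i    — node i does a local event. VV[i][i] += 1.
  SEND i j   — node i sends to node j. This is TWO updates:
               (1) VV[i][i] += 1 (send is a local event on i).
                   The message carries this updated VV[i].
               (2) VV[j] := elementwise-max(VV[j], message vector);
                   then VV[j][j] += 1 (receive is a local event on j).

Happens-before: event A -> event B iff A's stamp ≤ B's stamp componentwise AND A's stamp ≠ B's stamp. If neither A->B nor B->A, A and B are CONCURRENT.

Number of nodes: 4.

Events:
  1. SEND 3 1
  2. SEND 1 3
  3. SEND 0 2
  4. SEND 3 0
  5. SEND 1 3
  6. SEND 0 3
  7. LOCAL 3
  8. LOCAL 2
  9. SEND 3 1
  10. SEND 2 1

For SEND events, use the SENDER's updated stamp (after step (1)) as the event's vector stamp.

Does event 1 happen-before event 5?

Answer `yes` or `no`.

Answer: yes

Derivation:
Initial: VV[0]=[0, 0, 0, 0]
Initial: VV[1]=[0, 0, 0, 0]
Initial: VV[2]=[0, 0, 0, 0]
Initial: VV[3]=[0, 0, 0, 0]
Event 1: SEND 3->1: VV[3][3]++ -> VV[3]=[0, 0, 0, 1], msg_vec=[0, 0, 0, 1]; VV[1]=max(VV[1],msg_vec) then VV[1][1]++ -> VV[1]=[0, 1, 0, 1]
Event 2: SEND 1->3: VV[1][1]++ -> VV[1]=[0, 2, 0, 1], msg_vec=[0, 2, 0, 1]; VV[3]=max(VV[3],msg_vec) then VV[3][3]++ -> VV[3]=[0, 2, 0, 2]
Event 3: SEND 0->2: VV[0][0]++ -> VV[0]=[1, 0, 0, 0], msg_vec=[1, 0, 0, 0]; VV[2]=max(VV[2],msg_vec) then VV[2][2]++ -> VV[2]=[1, 0, 1, 0]
Event 4: SEND 3->0: VV[3][3]++ -> VV[3]=[0, 2, 0, 3], msg_vec=[0, 2, 0, 3]; VV[0]=max(VV[0],msg_vec) then VV[0][0]++ -> VV[0]=[2, 2, 0, 3]
Event 5: SEND 1->3: VV[1][1]++ -> VV[1]=[0, 3, 0, 1], msg_vec=[0, 3, 0, 1]; VV[3]=max(VV[3],msg_vec) then VV[3][3]++ -> VV[3]=[0, 3, 0, 4]
Event 6: SEND 0->3: VV[0][0]++ -> VV[0]=[3, 2, 0, 3], msg_vec=[3, 2, 0, 3]; VV[3]=max(VV[3],msg_vec) then VV[3][3]++ -> VV[3]=[3, 3, 0, 5]
Event 7: LOCAL 3: VV[3][3]++ -> VV[3]=[3, 3, 0, 6]
Event 8: LOCAL 2: VV[2][2]++ -> VV[2]=[1, 0, 2, 0]
Event 9: SEND 3->1: VV[3][3]++ -> VV[3]=[3, 3, 0, 7], msg_vec=[3, 3, 0, 7]; VV[1]=max(VV[1],msg_vec) then VV[1][1]++ -> VV[1]=[3, 4, 0, 7]
Event 10: SEND 2->1: VV[2][2]++ -> VV[2]=[1, 0, 3, 0], msg_vec=[1, 0, 3, 0]; VV[1]=max(VV[1],msg_vec) then VV[1][1]++ -> VV[1]=[3, 5, 3, 7]
Event 1 stamp: [0, 0, 0, 1]
Event 5 stamp: [0, 3, 0, 1]
[0, 0, 0, 1] <= [0, 3, 0, 1]? True. Equal? False. Happens-before: True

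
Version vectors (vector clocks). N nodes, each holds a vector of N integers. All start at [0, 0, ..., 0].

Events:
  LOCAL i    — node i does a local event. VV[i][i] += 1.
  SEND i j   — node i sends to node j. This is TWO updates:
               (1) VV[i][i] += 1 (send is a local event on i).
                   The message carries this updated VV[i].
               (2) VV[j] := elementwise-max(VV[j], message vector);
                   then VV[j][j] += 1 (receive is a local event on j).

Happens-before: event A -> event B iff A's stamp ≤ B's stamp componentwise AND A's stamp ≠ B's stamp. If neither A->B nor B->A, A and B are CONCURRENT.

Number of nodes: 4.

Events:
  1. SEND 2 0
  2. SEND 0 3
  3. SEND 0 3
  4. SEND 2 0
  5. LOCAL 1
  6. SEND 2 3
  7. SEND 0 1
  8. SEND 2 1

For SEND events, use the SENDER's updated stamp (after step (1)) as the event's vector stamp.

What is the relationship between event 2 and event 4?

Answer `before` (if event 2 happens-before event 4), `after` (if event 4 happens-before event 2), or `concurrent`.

Answer: concurrent

Derivation:
Initial: VV[0]=[0, 0, 0, 0]
Initial: VV[1]=[0, 0, 0, 0]
Initial: VV[2]=[0, 0, 0, 0]
Initial: VV[3]=[0, 0, 0, 0]
Event 1: SEND 2->0: VV[2][2]++ -> VV[2]=[0, 0, 1, 0], msg_vec=[0, 0, 1, 0]; VV[0]=max(VV[0],msg_vec) then VV[0][0]++ -> VV[0]=[1, 0, 1, 0]
Event 2: SEND 0->3: VV[0][0]++ -> VV[0]=[2, 0, 1, 0], msg_vec=[2, 0, 1, 0]; VV[3]=max(VV[3],msg_vec) then VV[3][3]++ -> VV[3]=[2, 0, 1, 1]
Event 3: SEND 0->3: VV[0][0]++ -> VV[0]=[3, 0, 1, 0], msg_vec=[3, 0, 1, 0]; VV[3]=max(VV[3],msg_vec) then VV[3][3]++ -> VV[3]=[3, 0, 1, 2]
Event 4: SEND 2->0: VV[2][2]++ -> VV[2]=[0, 0, 2, 0], msg_vec=[0, 0, 2, 0]; VV[0]=max(VV[0],msg_vec) then VV[0][0]++ -> VV[0]=[4, 0, 2, 0]
Event 5: LOCAL 1: VV[1][1]++ -> VV[1]=[0, 1, 0, 0]
Event 6: SEND 2->3: VV[2][2]++ -> VV[2]=[0, 0, 3, 0], msg_vec=[0, 0, 3, 0]; VV[3]=max(VV[3],msg_vec) then VV[3][3]++ -> VV[3]=[3, 0, 3, 3]
Event 7: SEND 0->1: VV[0][0]++ -> VV[0]=[5, 0, 2, 0], msg_vec=[5, 0, 2, 0]; VV[1]=max(VV[1],msg_vec) then VV[1][1]++ -> VV[1]=[5, 2, 2, 0]
Event 8: SEND 2->1: VV[2][2]++ -> VV[2]=[0, 0, 4, 0], msg_vec=[0, 0, 4, 0]; VV[1]=max(VV[1],msg_vec) then VV[1][1]++ -> VV[1]=[5, 3, 4, 0]
Event 2 stamp: [2, 0, 1, 0]
Event 4 stamp: [0, 0, 2, 0]
[2, 0, 1, 0] <= [0, 0, 2, 0]? False
[0, 0, 2, 0] <= [2, 0, 1, 0]? False
Relation: concurrent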